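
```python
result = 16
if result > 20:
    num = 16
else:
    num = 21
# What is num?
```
Trace:
  result=16
  result=16, num=21

Final answer: 21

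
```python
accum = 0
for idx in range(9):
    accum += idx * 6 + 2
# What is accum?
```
Trace:
  accum=0
  accum=2, idx=0
  accum=10, idx=1
  accum=24, idx=2
  accum=44, idx=3
  accum=70, idx=4
  accum=102, idx=5
  accum=140, idx=6
  accum=184, idx=7
  accum=234, idx=8

Final answer: 234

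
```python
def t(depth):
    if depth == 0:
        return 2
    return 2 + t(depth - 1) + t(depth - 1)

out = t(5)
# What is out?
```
Call trace (a repeated sub-call is expanded the first time; later identical calls just restate its return value):
t(depth=5)
  t(depth=4)
    t(depth=3)
      t(depth=2)
        t(depth=1)
          t(depth=0)
          -> return 2
          t(depth=0)
          -> return 2
        -> return 6
        t(depth=1) -> return 6  (same call as traced above)
      -> return 14
      t(depth=2) -> return 14  (same call as traced above)
    -> return 30
    t(depth=3) -> return 30  (same call as traced above)
  -> return 62
  t(depth=4) -> return 62  (same call as traced above)
-> return 126

Final answer: 126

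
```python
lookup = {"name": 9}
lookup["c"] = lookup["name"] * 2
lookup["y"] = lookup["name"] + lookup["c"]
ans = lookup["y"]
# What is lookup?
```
Trace:
  lookup={'name': 9}
  lookup={'name': 9, 'c': 18}
  lookup={'name': 9, 'c': 18, 'y': 27}
  lookup={'name': 9, 'c': 18, 'y': 27}, ans=27

Final answer: {'name': 9, 'c': 18, 'y': 27}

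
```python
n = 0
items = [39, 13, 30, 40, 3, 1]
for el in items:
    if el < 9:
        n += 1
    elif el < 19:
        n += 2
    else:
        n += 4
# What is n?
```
Trace:
  n=0
  n=4, el=39
  n=6, el=13
  n=10, el=30
  n=14, el=40
  n=15, el=3
  n=16, el=1

Final answer: 16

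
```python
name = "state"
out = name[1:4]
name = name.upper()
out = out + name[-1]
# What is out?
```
Trace:
  name='state'
  name='state', out='tat'
  name='STATE', out='tat'
  name='STATE', out='tatE'

Final answer: 'tatE'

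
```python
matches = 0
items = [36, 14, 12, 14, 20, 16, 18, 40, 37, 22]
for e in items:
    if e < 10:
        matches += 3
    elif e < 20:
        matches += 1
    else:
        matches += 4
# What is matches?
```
Trace:
  matches=0
  matches=4, e=36
  matches=5, e=14
  matches=6, e=12
  matches=7, e=14
  matches=11, e=20
  matches=12, e=16
  matches=13, e=18
  matches=17, e=40
  matches=21, e=37
  matches=25, e=22

Final answer: 25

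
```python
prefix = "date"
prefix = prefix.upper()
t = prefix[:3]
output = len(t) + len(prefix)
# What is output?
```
Trace:
  prefix='date'
  prefix='DATE'
  prefix='DATE', t='DAT'
  prefix='DATE', t='DAT', output=7

Final answer: 7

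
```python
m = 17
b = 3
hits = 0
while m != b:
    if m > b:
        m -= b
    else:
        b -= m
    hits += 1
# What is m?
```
Trace:
  m=17
  m=17, b=3
  m=17, b=3, hits=0
  m=14, b=3, hits=1
  m=11, b=3, hits=2
  m=8, b=3, hits=3
  m=5, b=3, hits=4
  m=2, b=3, hits=5
  m=2, b=1, hits=6
  m=1, b=1, hits=7

Final answer: 1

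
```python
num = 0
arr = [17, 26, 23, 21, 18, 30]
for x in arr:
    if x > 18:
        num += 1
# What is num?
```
Trace:
  num=0
  num=0, x=17
  num=1, x=26
  num=2, x=23
  num=3, x=21
  num=3, x=18
  num=4, x=30

Final answer: 4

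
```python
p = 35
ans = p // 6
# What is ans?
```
Trace:
  p=35
  p=35, ans=5

Final answer: 5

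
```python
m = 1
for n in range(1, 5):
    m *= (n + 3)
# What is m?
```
Trace:
  m=1
  m=4, n=1
  m=20, n=2
  m=120, n=3
  m=840, n=4

Final answer: 840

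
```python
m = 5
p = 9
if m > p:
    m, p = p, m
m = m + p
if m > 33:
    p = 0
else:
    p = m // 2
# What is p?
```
Trace:
  m=5
  m=5, p=9
  m=5, p=9
  m=14, p=9
  m=14, p=7

Final answer: 7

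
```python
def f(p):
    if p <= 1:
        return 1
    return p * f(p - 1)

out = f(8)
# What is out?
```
Call trace:
f(p=8)
  f(p=7)
    f(p=6)
      f(p=5)
        f(p=4)
          f(p=3)
            f(p=2)
              f(p=1)
              -> return 1
            -> return 2
          -> return 6
        -> return 24
      -> return 120
    -> return 720
  -> return 5040
-> return 40320

Final answer: 40320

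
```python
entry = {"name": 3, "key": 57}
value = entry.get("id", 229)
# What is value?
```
Trace:
  entry={'name': 3, 'key': 57}
  entry={'name': 3, 'key': 57}, value=229

Final answer: 229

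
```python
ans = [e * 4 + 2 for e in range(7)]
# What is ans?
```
Trace:
  e=0
  e=1
  e=2
  e=3
  e=4
  e=5
  e=6
  ans=[2, 6, 10, 14, 18, 22, 26]

Final answer: [2, 6, 10, 14, 18, 22, 26]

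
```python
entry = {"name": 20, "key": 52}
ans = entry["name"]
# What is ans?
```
Trace:
  entry={'name': 20, 'key': 52}
  entry={'name': 20, 'key': 52}, ans=20

Final answer: 20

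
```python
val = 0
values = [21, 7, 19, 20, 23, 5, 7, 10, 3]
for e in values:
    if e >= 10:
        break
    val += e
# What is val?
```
Trace:
  val=0
  val=0, e=21

Final answer: 0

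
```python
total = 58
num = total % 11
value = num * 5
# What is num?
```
Trace:
  total=58
  total=58, num=3
  total=58, num=3, value=15

Final answer: 3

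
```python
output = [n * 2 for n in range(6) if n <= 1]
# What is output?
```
Trace:
  n=0
  n=1
  n=2
  n=3
  n=4
  n=5
  output=[0, 2]

Final answer: [0, 2]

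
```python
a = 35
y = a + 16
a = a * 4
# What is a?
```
Trace:
  a=35
  a=35, y=51
  a=140, y=51

Final answer: 140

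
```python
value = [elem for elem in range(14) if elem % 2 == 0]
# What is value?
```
Trace:
  elem=0
  elem=1
  elem=2
  elem=3
  elem=4
  elem=5
  elem=6
  elem=7
  elem=8
  elem=9
  elem=10
  elem=11
  elem=12
  elem=13
  value=[0, 2, 4, 6, 8, 10, 12]

Final answer: [0, 2, 4, 6, 8, 10, 12]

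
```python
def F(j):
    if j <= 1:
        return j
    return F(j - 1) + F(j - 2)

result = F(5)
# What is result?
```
Call trace (a repeated sub-call is expanded the first time; later identical calls just restate its return value):
F(j=5)
  F(j=4)
    F(j=3)
      F(j=2)
        F(j=1)
        -> return 1
        F(j=0)
        -> return 0
      -> return 1
      F(j=1)
      -> return 1
    -> return 2
    F(j=2) -> return 1  (same call as traced above)
  -> return 3
  F(j=3) -> return 2  (same call as traced above)
-> return 5

Final answer: 5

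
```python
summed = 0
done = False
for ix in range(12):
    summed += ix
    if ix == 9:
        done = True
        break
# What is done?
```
Trace:
  summed=0
  summed=0, done=False
  summed=0, done=False, ix=0
  summed=1, done=False, ix=1
  summed=3, done=False, ix=2
  summed=6, done=False, ix=3
  summed=10, done=False, ix=4
  summed=15, done=False, ix=5
  summed=21, done=False, ix=6
  summed=28, done=False, ix=7
  summed=36, done=False, ix=8
  summed=45, done=True, ix=9

Final answer: True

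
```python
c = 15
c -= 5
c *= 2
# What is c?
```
Trace:
  c=15
  c=10
  c=20

Final answer: 20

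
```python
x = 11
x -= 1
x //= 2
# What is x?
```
Trace:
  x=11
  x=10
  x=5

Final answer: 5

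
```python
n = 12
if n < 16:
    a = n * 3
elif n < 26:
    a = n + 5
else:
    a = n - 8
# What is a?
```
Trace:
  n=12
  n=12, a=36

Final answer: 36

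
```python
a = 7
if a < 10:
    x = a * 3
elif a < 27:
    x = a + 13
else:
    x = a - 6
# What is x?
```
Trace:
  a=7
  a=7, x=21

Final answer: 21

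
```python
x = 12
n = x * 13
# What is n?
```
Trace:
  x=12
  x=12, n=156

Final answer: 156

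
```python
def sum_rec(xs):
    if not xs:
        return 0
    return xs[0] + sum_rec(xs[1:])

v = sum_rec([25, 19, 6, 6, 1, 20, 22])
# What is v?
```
Call trace:
sum_rec(xs=[25, 19, 6, 6, 1, 20, 22])
  sum_rec(xs=[19, 6, 6, 1, 20, 22])
    sum_rec(xs=[6, 6, 1, 20, 22])
      sum_rec(xs=[6, 1, 20, 22])
        sum_rec(xs=[1, 20, 22])
          sum_rec(xs=[20, 22])
            sum_rec(xs=[22])
              sum_rec(xs=[])
              -> return 0
            -> return 22
          -> return 42
        -> return 43
      -> return 49
    -> return 55
  -> return 74
-> return 99

Final answer: 99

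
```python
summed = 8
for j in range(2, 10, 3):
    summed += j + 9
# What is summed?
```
Trace:
  summed=8
  summed=19, j=2
  summed=33, j=5
  summed=50, j=8

Final answer: 50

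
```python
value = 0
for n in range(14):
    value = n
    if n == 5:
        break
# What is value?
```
Trace:
  value=0
  value=0, n=0
  value=1, n=1
  value=2, n=2
  value=3, n=3
  value=4, n=4
  value=5, n=5

Final answer: 5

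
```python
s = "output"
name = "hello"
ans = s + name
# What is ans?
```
Trace:
  s='output'
  s='output', name='hello'
  s='output', name='hello', ans='outputhello'

Final answer: 'outputhello'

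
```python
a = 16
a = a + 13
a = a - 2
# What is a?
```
Trace:
  a=16
  a=29
  a=27

Final answer: 27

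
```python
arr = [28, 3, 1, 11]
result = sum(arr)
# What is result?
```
Trace:
  arr=[28, 3, 1, 11]
  arr=[28, 3, 1, 11], result=43

Final answer: 43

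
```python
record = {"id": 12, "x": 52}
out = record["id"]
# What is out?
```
Trace:
  record={'id': 12, 'x': 52}
  record={'id': 12, 'x': 52}, out=12

Final answer: 12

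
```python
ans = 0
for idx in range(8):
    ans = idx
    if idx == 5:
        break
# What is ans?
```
Trace:
  ans=0
  ans=0, idx=0
  ans=1, idx=1
  ans=2, idx=2
  ans=3, idx=3
  ans=4, idx=4
  ans=5, idx=5

Final answer: 5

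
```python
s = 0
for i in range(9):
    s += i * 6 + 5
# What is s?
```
Trace:
  s=0
  s=5, i=0
  s=16, i=1
  s=33, i=2
  s=56, i=3
  s=85, i=4
  s=120, i=5
  s=161, i=6
  s=208, i=7
  s=261, i=8

Final answer: 261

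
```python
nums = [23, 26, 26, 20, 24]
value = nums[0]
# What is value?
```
Trace:
  nums=[23, 26, 26, 20, 24]
  nums=[23, 26, 26, 20, 24], value=23

Final answer: 23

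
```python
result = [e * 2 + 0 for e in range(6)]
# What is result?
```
Trace:
  e=0
  e=1
  e=2
  e=3
  e=4
  e=5
  result=[0, 2, 4, 6, 8, 10]

Final answer: [0, 2, 4, 6, 8, 10]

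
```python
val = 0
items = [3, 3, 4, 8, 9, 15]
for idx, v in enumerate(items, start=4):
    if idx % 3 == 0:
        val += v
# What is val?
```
Trace:
  val=0
  val=0, idx=4, v=3
  val=0, idx=5, v=3
  val=4, idx=6, v=4
  val=4, idx=7, v=8
  val=4, idx=8, v=9
  val=19, idx=9, v=15

Final answer: 19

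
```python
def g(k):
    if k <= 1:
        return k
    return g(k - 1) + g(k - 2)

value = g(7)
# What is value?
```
Call trace (a repeated sub-call is expanded the first time; later identical calls just restate its return value):
g(k=7)
  g(k=6)
    g(k=5)
      g(k=4)
        g(k=3)
          g(k=2)
            g(k=1)
            -> return 1
            g(k=0)
            -> return 0
          -> return 1
          g(k=1)
          -> return 1
        -> return 2
        g(k=2) -> return 1  (same call as traced above)
      -> return 3
      g(k=3) -> return 2  (same call as traced above)
    -> return 5
    g(k=4) -> return 3  (same call as traced above)
  -> return 8
  g(k=5) -> return 5  (same call as traced above)
-> return 13

Final answer: 13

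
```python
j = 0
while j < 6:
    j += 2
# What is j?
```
Trace:
  j=0
  j=2
  j=4
  j=6

Final answer: 6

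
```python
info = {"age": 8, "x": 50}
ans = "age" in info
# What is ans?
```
Trace:
  info={'age': 8, 'x': 50}
  info={'age': 8, 'x': 50}, ans=True

Final answer: True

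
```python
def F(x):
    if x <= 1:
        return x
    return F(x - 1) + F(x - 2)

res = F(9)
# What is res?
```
Call trace (a repeated sub-call is expanded the first time; later identical calls just restate its return value):
F(x=9)
  F(x=8)
    F(x=7)
      F(x=6)
        F(x=5)
          F(x=4)
            F(x=3)
              F(x=2)
                F(x=1)
                -> return 1
                F(x=0)
                -> return 0
              -> return 1
              F(x=1)
              -> return 1
            -> return 2
            F(x=2) -> return 1  (same call as traced above)
          -> return 3
          F(x=3) -> return 2  (same call as traced above)
        -> return 5
        F(x=4) -> return 3  (same call as traced above)
      -> return 8
      F(x=5) -> return 5  (same call as traced above)
    -> return 13
    F(x=6) -> return 8  (same call as traced above)
  -> return 21
  F(x=7) -> return 13  (same call as traced above)
-> return 34

Final answer: 34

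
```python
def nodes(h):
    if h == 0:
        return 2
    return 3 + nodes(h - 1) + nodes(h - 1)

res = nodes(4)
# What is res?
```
Call trace (a repeated sub-call is expanded the first time; later identical calls just restate its return value):
nodes(h=4)
  nodes(h=3)
    nodes(h=2)
      nodes(h=1)
        nodes(h=0)
        -> return 2
        nodes(h=0)
        -> return 2
      -> return 7
      nodes(h=1) -> return 7  (same call as traced above)
    -> return 17
    nodes(h=2) -> return 17  (same call as traced above)
  -> return 37
  nodes(h=3) -> return 37  (same call as traced above)
-> return 77

Final answer: 77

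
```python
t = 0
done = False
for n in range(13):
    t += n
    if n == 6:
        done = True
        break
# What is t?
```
Trace:
  t=0
  t=0, done=False
  t=0, done=False, n=0
  t=1, done=False, n=1
  t=3, done=False, n=2
  t=6, done=False, n=3
  t=10, done=False, n=4
  t=15, done=False, n=5
  t=21, done=True, n=6

Final answer: 21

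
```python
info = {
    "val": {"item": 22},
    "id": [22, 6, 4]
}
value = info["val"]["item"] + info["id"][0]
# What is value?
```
Trace:
  info={'val': {'item': 22}, 'id': [22, 6, 4]}
  info={'val': {'item': 22}, 'id': [22, 6, 4]}, value=44

Final answer: 44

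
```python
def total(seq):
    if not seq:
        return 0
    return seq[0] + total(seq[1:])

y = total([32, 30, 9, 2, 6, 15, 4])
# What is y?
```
Call trace:
total(seq=[32, 30, 9, 2, 6, 15, 4])
  total(seq=[30, 9, 2, 6, 15, 4])
    total(seq=[9, 2, 6, 15, 4])
      total(seq=[2, 6, 15, 4])
        total(seq=[6, 15, 4])
          total(seq=[15, 4])
            total(seq=[4])
              total(seq=[])
              -> return 0
            -> return 4
          -> return 19
        -> return 25
      -> return 27
    -> return 36
  -> return 66
-> return 98

Final answer: 98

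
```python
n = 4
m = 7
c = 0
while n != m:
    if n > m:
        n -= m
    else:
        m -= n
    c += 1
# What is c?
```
Trace:
  n=4
  n=4, m=7
  n=4, m=7, c=0
  n=4, m=3, c=1
  n=1, m=3, c=2
  n=1, m=2, c=3
  n=1, m=1, c=4

Final answer: 4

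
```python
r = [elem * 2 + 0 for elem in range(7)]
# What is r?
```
Trace:
  elem=0
  elem=1
  elem=2
  elem=3
  elem=4
  elem=5
  elem=6
  r=[0, 2, 4, 6, 8, 10, 12]

Final answer: [0, 2, 4, 6, 8, 10, 12]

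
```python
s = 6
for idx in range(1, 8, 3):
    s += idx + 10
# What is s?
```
Trace:
  s=6
  s=17, idx=1
  s=31, idx=4
  s=48, idx=7

Final answer: 48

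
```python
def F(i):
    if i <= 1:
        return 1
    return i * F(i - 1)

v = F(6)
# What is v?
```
Call trace:
F(i=6)
  F(i=5)
    F(i=4)
      F(i=3)
        F(i=2)
          F(i=1)
          -> return 1
        -> return 2
      -> return 6
    -> return 24
  -> return 120
-> return 720

Final answer: 720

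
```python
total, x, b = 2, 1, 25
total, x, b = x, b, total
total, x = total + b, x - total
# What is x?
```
Trace:
  total=2, x=1, b=25
  total=1, x=25, b=2
  total=3, x=24, b=2

Final answer: 24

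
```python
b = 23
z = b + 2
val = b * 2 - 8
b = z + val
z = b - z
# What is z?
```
Trace:
  b=23
  b=23, z=25
  b=23, z=25, val=38
  b=63, z=25, val=38
  b=63, z=38, val=38

Final answer: 38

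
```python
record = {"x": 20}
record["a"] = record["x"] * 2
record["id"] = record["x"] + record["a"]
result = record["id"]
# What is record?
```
Trace:
  record={'x': 20}
  record={'x': 20, 'a': 40}
  record={'x': 20, 'a': 40, 'id': 60}
  record={'x': 20, 'a': 40, 'id': 60}, result=60

Final answer: {'x': 20, 'a': 40, 'id': 60}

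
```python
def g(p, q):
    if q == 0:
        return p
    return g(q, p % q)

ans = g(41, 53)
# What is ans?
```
Call trace:
g(p=41, q=53)
  g(p=53, q=41)
    g(p=41, q=12)
      g(p=12, q=5)
        g(p=5, q=2)
          g(p=2, q=1)
            g(p=1, q=0)
            -> return 1
          -> return 1
        -> return 1
      -> return 1
    -> return 1
  -> return 1
-> return 1

Final answer: 1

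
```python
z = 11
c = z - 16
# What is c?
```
Trace:
  z=11
  z=11, c=-5

Final answer: -5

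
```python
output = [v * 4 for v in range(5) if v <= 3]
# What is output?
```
Trace:
  v=0
  v=1
  v=2
  v=3
  v=4
  output=[0, 4, 8, 12]

Final answer: [0, 4, 8, 12]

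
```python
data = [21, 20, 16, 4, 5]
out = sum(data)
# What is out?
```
Trace:
  data=[21, 20, 16, 4, 5]
  data=[21, 20, 16, 4, 5], out=66

Final answer: 66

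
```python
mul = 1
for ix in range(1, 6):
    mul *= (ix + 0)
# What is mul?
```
Trace:
  mul=1
  mul=1, ix=1
  mul=2, ix=2
  mul=6, ix=3
  mul=24, ix=4
  mul=120, ix=5

Final answer: 120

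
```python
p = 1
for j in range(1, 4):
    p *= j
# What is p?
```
Trace:
  p=1
  p=1, j=1
  p=2, j=2
  p=6, j=3

Final answer: 6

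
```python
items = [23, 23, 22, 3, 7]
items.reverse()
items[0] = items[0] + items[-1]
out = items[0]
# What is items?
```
Trace:
  items=[23, 23, 22, 3, 7]
  items=[7, 3, 22, 23, 23]
  items=[30, 3, 22, 23, 23]
  items=[30, 3, 22, 23, 23], out=30

Final answer: [30, 3, 22, 23, 23]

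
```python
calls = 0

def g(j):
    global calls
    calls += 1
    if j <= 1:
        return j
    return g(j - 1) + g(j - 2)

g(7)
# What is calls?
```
Call trace (a repeated sub-call is expanded the first time; later identical calls just restate its return value):
g(j=7)
  g(j=6)
    g(j=5)
      g(j=4)
        g(j=3)
          g(j=2)
            g(j=1)
            -> return 1
            g(j=0)
            -> return 0
          -> return 1
          g(j=1)
          -> return 1
        -> return 2
        g(j=2) -> return 1  (same call as traced above)
      -> return 3
      g(j=3) -> return 2  (same call as traced above)
    -> return 5
    g(j=4) -> return 3  (same call as traced above)
  -> return 8
  g(j=5) -> return 5  (same call as traced above)
-> return 13

calls is incremented once per call, so count the calls in each subtree. Let C(j) = number of calls made by g(j).
C(0) = C(1) = 1 (base case, no recursion); C(j) = 1 + C(j - 1) + C(j - 2) otherwise.
C(2) = 1 + C(1) + C(0) = 1 + 1 + 1 = 3
C(3) = 1 + C(2) + C(1) = 1 + 3 + 1 = 5
C(4) = 1 + C(3) + C(2) = 1 + 5 + 3 = 9
C(5) = 1 + C(4) + C(3) = 1 + 9 + 5 = 15
C(6) = 1 + C(5) + C(4) = 1 + 15 + 9 = 25
C(7) = 1 + C(6) + C(5) = 1 + 25 + 15 = 41
calls = C(7) = 41

Final answer: 41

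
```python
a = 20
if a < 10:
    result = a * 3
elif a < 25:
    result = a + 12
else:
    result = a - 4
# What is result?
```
Trace:
  a=20
  a=20, result=32

Final answer: 32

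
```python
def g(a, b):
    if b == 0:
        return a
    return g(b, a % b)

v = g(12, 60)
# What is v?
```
Call trace:
g(a=12, b=60)
  g(a=60, b=12)
    g(a=12, b=0)
    -> return 12
  -> return 12
-> return 12

Final answer: 12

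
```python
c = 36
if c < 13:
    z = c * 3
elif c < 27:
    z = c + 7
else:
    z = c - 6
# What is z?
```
Trace:
  c=36
  c=36, z=30

Final answer: 30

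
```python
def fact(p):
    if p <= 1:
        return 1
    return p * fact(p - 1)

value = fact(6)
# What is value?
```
Call trace:
fact(p=6)
  fact(p=5)
    fact(p=4)
      fact(p=3)
        fact(p=2)
          fact(p=1)
          -> return 1
        -> return 2
      -> return 6
    -> return 24
  -> return 120
-> return 720

Final answer: 720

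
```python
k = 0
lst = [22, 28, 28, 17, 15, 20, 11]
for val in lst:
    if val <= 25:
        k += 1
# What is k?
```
Trace:
  k=0
  k=1, val=22
  k=1, val=28
  k=1, val=28
  k=2, val=17
  k=3, val=15
  k=4, val=20
  k=5, val=11

Final answer: 5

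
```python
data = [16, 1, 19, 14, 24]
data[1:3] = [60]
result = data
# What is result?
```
Trace:
  data=[16, 1, 19, 14, 24]
  data=[16, 60, 14, 24]
  data=[16, 60, 14, 24], result=[16, 60, 14, 24]

Final answer: [16, 60, 14, 24]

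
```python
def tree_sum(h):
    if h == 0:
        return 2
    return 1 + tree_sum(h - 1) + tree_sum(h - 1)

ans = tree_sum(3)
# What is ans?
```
Call trace (a repeated sub-call is expanded the first time; later identical calls just restate its return value):
tree_sum(h=3)
  tree_sum(h=2)
    tree_sum(h=1)
      tree_sum(h=0)
      -> return 2
      tree_sum(h=0)
      -> return 2
    -> return 5
    tree_sum(h=1) -> return 5  (same call as traced above)
  -> return 11
  tree_sum(h=2) -> return 11  (same call as traced above)
-> return 23

Final answer: 23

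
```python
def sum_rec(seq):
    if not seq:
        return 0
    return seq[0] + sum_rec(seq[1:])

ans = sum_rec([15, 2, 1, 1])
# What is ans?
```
Call trace:
sum_rec(seq=[15, 2, 1, 1])
  sum_rec(seq=[2, 1, 1])
    sum_rec(seq=[1, 1])
      sum_rec(seq=[1])
        sum_rec(seq=[])
        -> return 0
      -> return 1
    -> return 2
  -> return 4
-> return 19

Final answer: 19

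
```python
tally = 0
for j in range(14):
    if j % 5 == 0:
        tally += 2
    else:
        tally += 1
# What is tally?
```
Trace:
  tally=0
  tally=2, j=0
  tally=3, j=1
  tally=4, j=2
  tally=5, j=3
  tally=6, j=4
  tally=8, j=5
  tally=9, j=6
  tally=10, j=7
  tally=11, j=8
  tally=12, j=9
  tally=14, j=10
  tally=15, j=11
  tally=16, j=12
  tally=17, j=13

Final answer: 17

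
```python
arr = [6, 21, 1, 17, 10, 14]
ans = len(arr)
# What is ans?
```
Trace:
  arr=[6, 21, 1, 17, 10, 14]
  arr=[6, 21, 1, 17, 10, 14], ans=6

Final answer: 6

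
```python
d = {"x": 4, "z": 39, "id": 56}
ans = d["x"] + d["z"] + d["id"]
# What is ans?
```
Trace:
  d={'x': 4, 'z': 39, 'id': 56}
  d={'x': 4, 'z': 39, 'id': 56}, ans=99

Final answer: 99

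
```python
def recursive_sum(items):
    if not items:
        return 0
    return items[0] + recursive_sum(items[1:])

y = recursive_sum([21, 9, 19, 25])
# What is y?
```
Call trace:
recursive_sum(items=[21, 9, 19, 25])
  recursive_sum(items=[9, 19, 25])
    recursive_sum(items=[19, 25])
      recursive_sum(items=[25])
        recursive_sum(items=[])
        -> return 0
      -> return 25
    -> return 44
  -> return 53
-> return 74

Final answer: 74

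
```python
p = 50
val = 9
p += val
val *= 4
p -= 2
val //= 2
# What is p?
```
Trace:
  p=50
  p=50, val=9
  p=59, val=9
  p=59, val=36
  p=57, val=36
  p=57, val=18

Final answer: 57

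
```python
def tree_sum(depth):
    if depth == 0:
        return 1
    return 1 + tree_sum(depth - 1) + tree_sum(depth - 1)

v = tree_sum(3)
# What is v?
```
Call trace (a repeated sub-call is expanded the first time; later identical calls just restate its return value):
tree_sum(depth=3)
  tree_sum(depth=2)
    tree_sum(depth=1)
      tree_sum(depth=0)
      -> return 1
      tree_sum(depth=0)
      -> return 1
    -> return 3
    tree_sum(depth=1) -> return 3  (same call as traced above)
  -> return 7
  tree_sum(depth=2) -> return 7  (same call as traced above)
-> return 15

Final answer: 15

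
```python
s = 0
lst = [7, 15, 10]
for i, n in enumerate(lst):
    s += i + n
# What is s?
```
Trace:
  s=0
  s=7, i=0, n=7
  s=23, i=1, n=15
  s=35, i=2, n=10

Final answer: 35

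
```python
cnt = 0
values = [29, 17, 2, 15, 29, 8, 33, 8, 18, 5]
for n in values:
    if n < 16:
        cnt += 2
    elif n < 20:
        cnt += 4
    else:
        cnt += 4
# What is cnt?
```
Trace:
  cnt=0
  cnt=4, n=29
  cnt=8, n=17
  cnt=10, n=2
  cnt=12, n=15
  cnt=16, n=29
  cnt=18, n=8
  cnt=22, n=33
  cnt=24, n=8
  cnt=28, n=18
  cnt=30, n=5

Final answer: 30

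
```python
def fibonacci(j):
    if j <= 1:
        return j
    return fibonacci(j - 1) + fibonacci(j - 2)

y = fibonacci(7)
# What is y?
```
Call trace (a repeated sub-call is expanded the first time; later identical calls just restate its return value):
fibonacci(j=7)
  fibonacci(j=6)
    fibonacci(j=5)
      fibonacci(j=4)
        fibonacci(j=3)
          fibonacci(j=2)
            fibonacci(j=1)
            -> return 1
            fibonacci(j=0)
            -> return 0
          -> return 1
          fibonacci(j=1)
          -> return 1
        -> return 2
        fibonacci(j=2) -> return 1  (same call as traced above)
      -> return 3
      fibonacci(j=3) -> return 2  (same call as traced above)
    -> return 5
    fibonacci(j=4) -> return 3  (same call as traced above)
  -> return 8
  fibonacci(j=5) -> return 5  (same call as traced above)
-> return 13

Final answer: 13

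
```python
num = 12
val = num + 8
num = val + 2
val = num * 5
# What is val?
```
Trace:
  num=12
  num=12, val=20
  num=22, val=20
  num=22, val=110

Final answer: 110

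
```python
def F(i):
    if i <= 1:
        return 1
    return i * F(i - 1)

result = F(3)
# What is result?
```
Call trace:
F(i=3)
  F(i=2)
    F(i=1)
    -> return 1
  -> return 2
-> return 6

Final answer: 6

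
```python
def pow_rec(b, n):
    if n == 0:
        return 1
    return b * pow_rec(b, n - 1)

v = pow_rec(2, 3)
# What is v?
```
Call trace:
pow_rec(b=2, n=3)
  pow_rec(b=2, n=2)
    pow_rec(b=2, n=1)
      pow_rec(b=2, n=0)
      -> return 1
    -> return 2
  -> return 4
-> return 8

Final answer: 8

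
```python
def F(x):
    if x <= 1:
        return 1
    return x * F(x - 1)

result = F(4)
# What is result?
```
Call trace:
F(x=4)
  F(x=3)
    F(x=2)
      F(x=1)
      -> return 1
    -> return 2
  -> return 6
-> return 24

Final answer: 24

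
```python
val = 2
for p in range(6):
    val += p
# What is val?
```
Trace:
  val=2
  val=2, p=0
  val=3, p=1
  val=5, p=2
  val=8, p=3
  val=12, p=4
  val=17, p=5

Final answer: 17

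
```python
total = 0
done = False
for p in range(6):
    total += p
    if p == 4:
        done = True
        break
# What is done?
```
Trace:
  total=0
  total=0, done=False
  total=0, done=False, p=0
  total=1, done=False, p=1
  total=3, done=False, p=2
  total=6, done=False, p=3
  total=10, done=True, p=4

Final answer: True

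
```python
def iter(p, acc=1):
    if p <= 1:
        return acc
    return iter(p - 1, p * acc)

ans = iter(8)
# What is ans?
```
Call trace:
iter(p=8, acc=1)
  iter(p=7, acc=8)
    iter(p=6, acc=56)
      iter(p=5, acc=336)
        iter(p=4, acc=1680)
          iter(p=3, acc=6720)
            iter(p=2, acc=20160)
              iter(p=1, acc=40320)
              -> return 40320
            -> return 40320
          -> return 40320
        -> return 40320
      -> return 40320
    -> return 40320
  -> return 40320
-> return 40320

Final answer: 40320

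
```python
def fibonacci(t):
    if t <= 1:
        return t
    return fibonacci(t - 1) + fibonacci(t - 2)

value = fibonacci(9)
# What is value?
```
Call trace (a repeated sub-call is expanded the first time; later identical calls just restate its return value):
fibonacci(t=9)
  fibonacci(t=8)
    fibonacci(t=7)
      fibonacci(t=6)
        fibonacci(t=5)
          fibonacci(t=4)
            fibonacci(t=3)
              fibonacci(t=2)
                fibonacci(t=1)
                -> return 1
                fibonacci(t=0)
                -> return 0
              -> return 1
              fibonacci(t=1)
              -> return 1
            -> return 2
            fibonacci(t=2) -> return 1  (same call as traced above)
          -> return 3
          fibonacci(t=3) -> return 2  (same call as traced above)
        -> return 5
        fibonacci(t=4) -> return 3  (same call as traced above)
      -> return 8
      fibonacci(t=5) -> return 5  (same call as traced above)
    -> return 13
    fibonacci(t=6) -> return 8  (same call as traced above)
  -> return 21
  fibonacci(t=7) -> return 13  (same call as traced above)
-> return 34

Final answer: 34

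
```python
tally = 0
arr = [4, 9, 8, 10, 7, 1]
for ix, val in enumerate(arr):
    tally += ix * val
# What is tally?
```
Trace:
  tally=0
  tally=0, ix=0, val=4
  tally=9, ix=1, val=9
  tally=25, ix=2, val=8
  tally=55, ix=3, val=10
  tally=83, ix=4, val=7
  tally=88, ix=5, val=1

Final answer: 88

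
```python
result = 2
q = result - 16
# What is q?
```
Trace:
  result=2
  result=2, q=-14

Final answer: -14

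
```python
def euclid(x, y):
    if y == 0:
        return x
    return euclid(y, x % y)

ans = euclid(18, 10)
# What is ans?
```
Call trace:
euclid(x=18, y=10)
  euclid(x=10, y=8)
    euclid(x=8, y=2)
      euclid(x=2, y=0)
      -> return 2
    -> return 2
  -> return 2
-> return 2

Final answer: 2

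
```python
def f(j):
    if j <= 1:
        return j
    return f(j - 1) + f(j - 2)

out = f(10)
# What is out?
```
Call trace (a repeated sub-call is expanded the first time; later identical calls just restate its return value):
f(j=10)
  f(j=9)
    f(j=8)
      f(j=7)
        f(j=6)
          f(j=5)
            f(j=4)
              f(j=3)
                f(j=2)
                  f(j=1)
                  -> return 1
                  f(j=0)
                  -> return 0
                -> return 1
                f(j=1)
                -> return 1
              -> return 2
              f(j=2) -> return 1  (same call as traced above)
            -> return 3
            f(j=3) -> return 2  (same call as traced above)
          -> return 5
          f(j=4) -> return 3  (same call as traced above)
        -> return 8
        f(j=5) -> return 5  (same call as traced above)
      -> return 13
      f(j=6) -> return 8  (same call as traced above)
    -> return 21
    f(j=7) -> return 13  (same call as traced above)
  -> return 34
  f(j=8) -> return 21  (same call as traced above)
-> return 55

Final answer: 55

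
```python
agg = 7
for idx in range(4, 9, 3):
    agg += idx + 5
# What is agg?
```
Trace:
  agg=7
  agg=16, idx=4
  agg=28, idx=7

Final answer: 28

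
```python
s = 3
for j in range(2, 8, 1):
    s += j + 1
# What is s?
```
Trace:
  s=3
  s=6, j=2
  s=10, j=3
  s=15, j=4
  s=21, j=5
  s=28, j=6
  s=36, j=7

Final answer: 36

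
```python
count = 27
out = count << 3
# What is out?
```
Trace:
  count=27
  count=27, out=216

Final answer: 216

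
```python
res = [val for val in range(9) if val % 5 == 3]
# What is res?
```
Trace:
  val=0
  val=1
  val=2
  val=3
  val=4
  val=5
  val=6
  val=7
  val=8
  res=[3, 8]

Final answer: [3, 8]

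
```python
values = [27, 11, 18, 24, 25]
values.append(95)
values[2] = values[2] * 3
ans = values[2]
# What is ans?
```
Trace:
  values=[27, 11, 18, 24, 25]
  values=[27, 11, 18, 24, 25, 95]
  values=[27, 11, 54, 24, 25, 95]
  values=[27, 11, 54, 24, 25, 95], ans=54

Final answer: 54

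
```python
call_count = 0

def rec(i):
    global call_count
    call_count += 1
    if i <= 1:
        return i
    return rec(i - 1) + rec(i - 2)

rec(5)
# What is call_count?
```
Call trace (a repeated sub-call is expanded the first time; later identical calls just restate its return value):
rec(i=5)
  rec(i=4)
    rec(i=3)
      rec(i=2)
        rec(i=1)
        -> return 1
        rec(i=0)
        -> return 0
      -> return 1
      rec(i=1)
      -> return 1
    -> return 2
    rec(i=2) -> return 1  (same call as traced above)
  -> return 3
  rec(i=3) -> return 2  (same call as traced above)
-> return 5

call_count is incremented once per call, so count the calls in each subtree. Let C(i) = number of calls made by rec(i).
C(0) = C(1) = 1 (base case, no recursion); C(i) = 1 + C(i - 1) + C(i - 2) otherwise.
C(2) = 1 + C(1) + C(0) = 1 + 1 + 1 = 3
C(3) = 1 + C(2) + C(1) = 1 + 3 + 1 = 5
C(4) = 1 + C(3) + C(2) = 1 + 5 + 3 = 9
C(5) = 1 + C(4) + C(3) = 1 + 9 + 5 = 15
call_count = C(5) = 15

Final answer: 15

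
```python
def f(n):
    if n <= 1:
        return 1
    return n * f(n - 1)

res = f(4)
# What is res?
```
Call trace:
f(n=4)
  f(n=3)
    f(n=2)
      f(n=1)
      -> return 1
    -> return 2
  -> return 6
-> return 24

Final answer: 24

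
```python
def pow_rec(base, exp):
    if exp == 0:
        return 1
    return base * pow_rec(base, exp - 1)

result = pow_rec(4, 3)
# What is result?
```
Call trace:
pow_rec(base=4, exp=3)
  pow_rec(base=4, exp=2)
    pow_rec(base=4, exp=1)
      pow_rec(base=4, exp=0)
      -> return 1
    -> return 4
  -> return 16
-> return 64

Final answer: 64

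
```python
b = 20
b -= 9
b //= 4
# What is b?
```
Trace:
  b=20
  b=11
  b=2

Final answer: 2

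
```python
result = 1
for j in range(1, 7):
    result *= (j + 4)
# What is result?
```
Trace:
  result=1
  result=5, j=1
  result=30, j=2
  result=210, j=3
  result=1680, j=4
  result=15120, j=5
  result=151200, j=6

Final answer: 151200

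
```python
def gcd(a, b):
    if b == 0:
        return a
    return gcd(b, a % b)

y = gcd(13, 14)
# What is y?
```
Call trace:
gcd(a=13, b=14)
  gcd(a=14, b=13)
    gcd(a=13, b=1)
      gcd(a=1, b=0)
      -> return 1
    -> return 1
  -> return 1
-> return 1

Final answer: 1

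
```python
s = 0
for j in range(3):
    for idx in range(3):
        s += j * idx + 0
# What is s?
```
Trace:
  s=0
  s=0, j=0, idx=0
  s=0, j=0, idx=1
  s=0, j=0, idx=2
  s=0, j=1, idx=0
  s=1, j=1, idx=1
  s=3, j=1, idx=2
  s=3, j=2, idx=0
  s=5, j=2, idx=1
  s=9, j=2, idx=2

Final answer: 9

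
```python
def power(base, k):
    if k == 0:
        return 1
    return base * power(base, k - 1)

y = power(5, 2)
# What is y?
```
Call trace:
power(base=5, k=2)
  power(base=5, k=1)
    power(base=5, k=0)
    -> return 1
  -> return 5
-> return 25

Final answer: 25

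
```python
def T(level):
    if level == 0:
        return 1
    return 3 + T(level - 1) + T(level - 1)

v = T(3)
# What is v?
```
Call trace (a repeated sub-call is expanded the first time; later identical calls just restate its return value):
T(level=3)
  T(level=2)
    T(level=1)
      T(level=0)
      -> return 1
      T(level=0)
      -> return 1
    -> return 5
    T(level=1) -> return 5  (same call as traced above)
  -> return 13
  T(level=2) -> return 13  (same call as traced above)
-> return 29

Final answer: 29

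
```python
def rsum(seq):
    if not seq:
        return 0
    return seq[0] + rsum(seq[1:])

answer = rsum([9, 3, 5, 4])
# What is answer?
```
Call trace:
rsum(seq=[9, 3, 5, 4])
  rsum(seq=[3, 5, 4])
    rsum(seq=[5, 4])
      rsum(seq=[4])
        rsum(seq=[])
        -> return 0
      -> return 4
    -> return 9
  -> return 12
-> return 21

Final answer: 21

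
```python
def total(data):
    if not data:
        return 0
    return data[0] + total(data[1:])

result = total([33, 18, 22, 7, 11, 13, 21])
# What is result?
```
Call trace:
total(data=[33, 18, 22, 7, 11, 13, 21])
  total(data=[18, 22, 7, 11, 13, 21])
    total(data=[22, 7, 11, 13, 21])
      total(data=[7, 11, 13, 21])
        total(data=[11, 13, 21])
          total(data=[13, 21])
            total(data=[21])
              total(data=[])
              -> return 0
            -> return 21
          -> return 34
        -> return 45
      -> return 52
    -> return 74
  -> return 92
-> return 125

Final answer: 125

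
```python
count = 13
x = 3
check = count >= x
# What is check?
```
Trace:
  count=13
  count=13, x=3
  count=13, x=3, check=True

Final answer: True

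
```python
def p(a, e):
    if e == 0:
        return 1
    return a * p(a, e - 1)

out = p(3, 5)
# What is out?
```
Call trace:
p(a=3, e=5)
  p(a=3, e=4)
    p(a=3, e=3)
      p(a=3, e=2)
        p(a=3, e=1)
          p(a=3, e=0)
          -> return 1
        -> return 3
      -> return 9
    -> return 27
  -> return 81
-> return 243

Final answer: 243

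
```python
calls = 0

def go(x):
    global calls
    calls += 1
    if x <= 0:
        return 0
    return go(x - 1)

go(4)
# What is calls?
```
Call trace:
go(x=4)
  go(x=3)
    go(x=2)
      go(x=1)
        go(x=0)
        -> return 0
      -> return 0
    -> return 0
  -> return 0
-> return 0

calls is incremented once per call. go is entered once for each x = 4, 3, 2, 1, 0 (the x <= 0 call returns without recursing), i.e. 4 + 1 calls.
calls = 5

Final answer: 5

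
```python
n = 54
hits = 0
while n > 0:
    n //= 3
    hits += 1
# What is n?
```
Trace:
  n=54
  n=54, hits=0
  n=18, hits=1
  n=6, hits=2
  n=2, hits=3
  n=0, hits=4

Final answer: 0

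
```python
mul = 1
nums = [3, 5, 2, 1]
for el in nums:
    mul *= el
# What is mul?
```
Trace:
  mul=1
  mul=3, el=3
  mul=15, el=5
  mul=30, el=2
  mul=30, el=1

Final answer: 30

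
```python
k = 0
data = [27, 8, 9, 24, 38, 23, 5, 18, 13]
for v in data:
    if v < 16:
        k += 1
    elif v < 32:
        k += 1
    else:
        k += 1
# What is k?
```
Trace:
  k=0
  k=1, v=27
  k=2, v=8
  k=3, v=9
  k=4, v=24
  k=5, v=38
  k=6, v=23
  k=7, v=5
  k=8, v=18
  k=9, v=13

Final answer: 9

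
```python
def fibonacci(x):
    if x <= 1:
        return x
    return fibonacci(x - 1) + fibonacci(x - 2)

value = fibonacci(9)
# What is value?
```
Call trace (a repeated sub-call is expanded the first time; later identical calls just restate its return value):
fibonacci(x=9)
  fibonacci(x=8)
    fibonacci(x=7)
      fibonacci(x=6)
        fibonacci(x=5)
          fibonacci(x=4)
            fibonacci(x=3)
              fibonacci(x=2)
                fibonacci(x=1)
                -> return 1
                fibonacci(x=0)
                -> return 0
              -> return 1
              fibonacci(x=1)
              -> return 1
            -> return 2
            fibonacci(x=2) -> return 1  (same call as traced above)
          -> return 3
          fibonacci(x=3) -> return 2  (same call as traced above)
        -> return 5
        fibonacci(x=4) -> return 3  (same call as traced above)
      -> return 8
      fibonacci(x=5) -> return 5  (same call as traced above)
    -> return 13
    fibonacci(x=6) -> return 8  (same call as traced above)
  -> return 21
  fibonacci(x=7) -> return 13  (same call as traced above)
-> return 34

Final answer: 34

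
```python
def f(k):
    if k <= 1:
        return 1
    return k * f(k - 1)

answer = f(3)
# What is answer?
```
Call trace:
f(k=3)
  f(k=2)
    f(k=1)
    -> return 1
  -> return 2
-> return 6

Final answer: 6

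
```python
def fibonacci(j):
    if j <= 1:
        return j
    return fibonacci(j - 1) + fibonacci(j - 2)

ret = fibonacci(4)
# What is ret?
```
Call trace (a repeated sub-call is expanded the first time; later identical calls just restate its return value):
fibonacci(j=4)
  fibonacci(j=3)
    fibonacci(j=2)
      fibonacci(j=1)
      -> return 1
      fibonacci(j=0)
      -> return 0
    -> return 1
    fibonacci(j=1)
    -> return 1
  -> return 2
  fibonacci(j=2) -> return 1  (same call as traced above)
-> return 3

Final answer: 3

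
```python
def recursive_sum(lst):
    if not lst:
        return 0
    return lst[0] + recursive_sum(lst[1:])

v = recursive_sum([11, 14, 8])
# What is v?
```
Call trace:
recursive_sum(lst=[11, 14, 8])
  recursive_sum(lst=[14, 8])
    recursive_sum(lst=[8])
      recursive_sum(lst=[])
      -> return 0
    -> return 8
  -> return 22
-> return 33

Final answer: 33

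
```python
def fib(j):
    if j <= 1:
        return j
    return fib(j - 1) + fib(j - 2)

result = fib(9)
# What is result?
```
Call trace (a repeated sub-call is expanded the first time; later identical calls just restate its return value):
fib(j=9)
  fib(j=8)
    fib(j=7)
      fib(j=6)
        fib(j=5)
          fib(j=4)
            fib(j=3)
              fib(j=2)
                fib(j=1)
                -> return 1
                fib(j=0)
                -> return 0
              -> return 1
              fib(j=1)
              -> return 1
            -> return 2
            fib(j=2) -> return 1  (same call as traced above)
          -> return 3
          fib(j=3) -> return 2  (same call as traced above)
        -> return 5
        fib(j=4) -> return 3  (same call as traced above)
      -> return 8
      fib(j=5) -> return 5  (same call as traced above)
    -> return 13
    fib(j=6) -> return 8  (same call as traced above)
  -> return 21
  fib(j=7) -> return 13  (same call as traced above)
-> return 34

Final answer: 34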